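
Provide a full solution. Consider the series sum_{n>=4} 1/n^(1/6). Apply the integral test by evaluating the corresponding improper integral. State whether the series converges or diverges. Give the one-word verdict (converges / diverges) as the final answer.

Let f(x) = x^(-1/6). Then f is positive, continuous, and decreasing on [4, infinity), so the integral test applies.
Compute the improper integral int_{4}^infinity f(x) dx:
  antiderivative F(x) = 6*x^(5/6)/5.
  As x -> infinity, F(x) -> infinity (since p = 1/6 < 1).
  So the integral diverges. By the integral test, the series diverges.

diverges


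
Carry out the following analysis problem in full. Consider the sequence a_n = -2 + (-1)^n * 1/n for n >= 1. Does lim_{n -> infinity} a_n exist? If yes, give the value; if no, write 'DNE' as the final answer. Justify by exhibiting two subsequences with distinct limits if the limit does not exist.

Examine the behaviour of a_n along subsequences.
Even-n subsequence a_{2k} = -2 + 1/(2k) -> -2. Odd-n subsequence a_{2k+1} = -2 - 1/(2k+1) -> -2. Both tend to -2, which suggests the limit is -2; verify directly.
|a_n - (-2)| = |(-1)^n * 1/n| = 1/n for every n >= 1.
Given epsilon > 0, choose a positive integer N > 1/epsilon. Then for all n >= N, |a_n - (-2)| = 1/n <= 1/N < epsilon.
So by the definition of the limit, lim a_n exists and equals -2.

-2


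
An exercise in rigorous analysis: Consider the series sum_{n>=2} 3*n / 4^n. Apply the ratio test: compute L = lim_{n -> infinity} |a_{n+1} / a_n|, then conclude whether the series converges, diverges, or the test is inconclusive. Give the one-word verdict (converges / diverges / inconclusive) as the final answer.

Let a_n denote the general term. Form the ratio a_{n+1}/a_n and simplify:
a_{n+1}/a_n = (n + 1)/(4*n)
Take the limit as n -> infinity: L = 1/4.
Since L = 1/4 < 1, the ratio test implies the series converges.

converges


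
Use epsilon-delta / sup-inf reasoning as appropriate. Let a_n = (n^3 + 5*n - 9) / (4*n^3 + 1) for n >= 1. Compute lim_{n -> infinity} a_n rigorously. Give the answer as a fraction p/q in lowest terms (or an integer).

Divide numerator and denominator by n^3, the highest power:
numerator / n^3 = 1 + 5/n^2 - 9/n^3
denominator / n^3 = 4 + n^(-3)
As n -> infinity, all terms of the form c/n^k (k >= 1) tend to 0.
So numerator / n^3 -> 1 and denominator / n^3 -> 4.
Therefore lim a_n = 1/4.

1/4


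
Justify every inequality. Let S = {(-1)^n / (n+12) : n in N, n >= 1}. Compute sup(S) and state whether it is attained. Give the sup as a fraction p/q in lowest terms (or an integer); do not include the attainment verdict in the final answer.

Analysis:
- Values: -1/13, 1/14, -1/15, 1/16, -1/17, ...
- Positive terms (even n): 1/(2+12), 1/(4+12), ... decreasing -> max = 1/14 (n=2).
- Negative terms (odd n): -1/(1+12), -1/(3+12), ... increasing -> min = -1/13 (n=1).
- So sup = 1/14 (attained at n=2); inf = -1/13 (attained at n=1).
Conclusion: sup(S) = 1/14, attained in S.

1/14


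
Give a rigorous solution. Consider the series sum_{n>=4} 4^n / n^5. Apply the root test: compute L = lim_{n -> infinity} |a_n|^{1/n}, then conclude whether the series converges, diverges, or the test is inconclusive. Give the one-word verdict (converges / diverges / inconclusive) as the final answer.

Let a_n denote the general term. Form |a_n|^(1/n) and simplify:
|a_n|^(1/n) = 4/n^(5/n)
Take the limit as n -> infinity: L = 4.
Since L = 4 > 1, the root test implies divergence.

diverges


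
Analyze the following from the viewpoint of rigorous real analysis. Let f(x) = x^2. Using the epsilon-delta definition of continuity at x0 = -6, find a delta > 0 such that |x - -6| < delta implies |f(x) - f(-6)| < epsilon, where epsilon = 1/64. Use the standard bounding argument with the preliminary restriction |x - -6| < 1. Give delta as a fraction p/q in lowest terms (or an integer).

Factor: |x^2 - (-6)^2| = |x - -6| * |x + -6|.
Impose |x - -6| < 1 first. Then |x + -6| = |(x - -6) + 2*(-6)| <= |x - -6| + 2*|-6| < 1 + 12 = 13.
So |x^2 - (-6)^2| < delta * 13.
We need delta * 13 <= 1/64, i.e. delta <= 1/64/13 = 1/832.
Since 1/832 < 1, this is tighter than 1; take delta = 1/832.
So delta = 1/832 works.

1/832


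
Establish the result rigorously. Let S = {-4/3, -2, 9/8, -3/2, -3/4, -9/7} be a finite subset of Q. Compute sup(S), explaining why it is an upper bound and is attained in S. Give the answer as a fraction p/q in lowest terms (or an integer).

S is finite, so sup(S) = max(S).
Sorted decreasing:
9/8, -3/4, -9/7, -4/3, -3/2, -2
The extremum is 9/8.
For every x in S, x <= 9/8. And 9/8 is in S, so it is attained.
Therefore sup(S) = 9/8.

9/8


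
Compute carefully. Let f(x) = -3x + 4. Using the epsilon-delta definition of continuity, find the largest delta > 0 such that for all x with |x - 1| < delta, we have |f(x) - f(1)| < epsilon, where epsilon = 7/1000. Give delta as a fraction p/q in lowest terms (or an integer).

We compute f(1) = -3*(1) + 4 = 1.
|f(x) - f(1)| = |-3x + 4 - (1)| = |-3(x - 1)| = 3|x - 1|.
We need 3|x - 1| < 7/1000, i.e. |x - 1| < 7/1000 / 3 = 7/3000.
So any delta <= 7/3000 works. Conversely, if delta > 7/3000, then x = 1 + 7/3000 satisfies |x - 1| = 7/3000 < delta but |f(x) - f(1)| = 3 * 7/3000 = 7/1000, which is not < 7/1000; so no larger delta works.
Hence the largest such delta is 7/3000.

7/3000


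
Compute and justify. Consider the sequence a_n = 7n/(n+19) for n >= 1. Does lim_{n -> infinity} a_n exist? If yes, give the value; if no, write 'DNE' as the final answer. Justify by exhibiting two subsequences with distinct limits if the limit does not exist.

Examine the behaviour of a_n along subsequences.
Even-n subsequence a_{2k} = 7(2k)/(2k+19) -> 7. Odd-n subsequence a_{2k+1} = 7(2k+1)/(2k+20) -> 7. Both tend to 7, which suggests the limit is 7; verify directly.
|a_n - 7| = |7n - 7(n+19)| / (n+19) = 133/(n+19) < 133/n for every n >= 1.
Given epsilon > 0, choose a positive integer N > 133/epsilon. Then for all n >= N, |a_n - 7| < 133/n <= 133/N < epsilon.
So by the definition of the limit, lim a_n exists and equals 7.

7


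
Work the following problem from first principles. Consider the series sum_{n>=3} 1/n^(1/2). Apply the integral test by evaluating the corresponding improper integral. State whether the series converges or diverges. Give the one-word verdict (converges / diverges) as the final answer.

Let f(x) = 1/sqrt(x). Then f is positive, continuous, and decreasing on [3, infinity), so the integral test applies.
Compute the improper integral int_{3}^infinity f(x) dx:
  antiderivative F(x) = 2*sqrt(x).
  As x -> infinity, F(x) -> infinity (since p = 1/2 < 1).
  So the integral diverges. By the integral test, the series diverges.

diverges


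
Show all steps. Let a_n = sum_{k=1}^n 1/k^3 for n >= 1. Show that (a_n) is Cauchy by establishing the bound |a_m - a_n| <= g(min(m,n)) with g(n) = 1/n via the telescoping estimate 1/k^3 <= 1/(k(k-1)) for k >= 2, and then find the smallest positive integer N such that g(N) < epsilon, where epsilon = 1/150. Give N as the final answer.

For m > n >= 1: |a_m - a_n| = sum_{k=n+1}^m 1/k^3.
Use 1/k^3 <= 1/(k(k-1)) = 1/(k-1) - 1/k for k >= 2 (which holds since k^3 >= k^2 >= k(k-1) for k >= 2):
sum_{k=n+1}^m 1/k^3 <= sum_{k=n+1}^m (1/(k-1) - 1/k) = 1/n - 1/m <= 1/n.
By symmetry the same bound holds with n,m swapped, so |a_m - a_n| <= 1/min(m,n) = g(min(m,n)). Since g(n) -> 0, (a_n) is Cauchy.
Now solve g(N) < 1/150: 1/N < 1/150 <=> N > 1/(1/150) = 150.
The smallest integer strictly greater than 150 is N = 151.
Check: g(151) = 1/151 < 1/150; g(150) = 1/150 >= 1/150. So N = 151.

151


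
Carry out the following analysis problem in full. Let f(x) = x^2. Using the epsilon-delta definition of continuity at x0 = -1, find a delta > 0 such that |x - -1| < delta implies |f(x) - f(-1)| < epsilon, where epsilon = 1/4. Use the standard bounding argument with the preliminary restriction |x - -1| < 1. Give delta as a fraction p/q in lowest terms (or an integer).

Factor: |x^2 - (-1)^2| = |x - -1| * |x + -1|.
Impose |x - -1| < 1 first. Then |x + -1| = |(x - -1) + 2*(-1)| <= |x - -1| + 2*|-1| < 1 + 2 = 3.
So |x^2 - (-1)^2| < delta * 3.
We need delta * 3 <= 1/4, i.e. delta <= 1/4/3 = 1/12.
Since 1/12 < 1, this is tighter than 1; take delta = 1/12.
So delta = 1/12 works.

1/12


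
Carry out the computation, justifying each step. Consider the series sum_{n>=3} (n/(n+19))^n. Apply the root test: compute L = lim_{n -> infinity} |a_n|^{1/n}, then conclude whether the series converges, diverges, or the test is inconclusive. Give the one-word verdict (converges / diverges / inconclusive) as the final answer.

Let a_n denote the general term. Form |a_n|^(1/n) and simplify:
|a_n|^(1/n) = n/(n + 19)
Take the limit as n -> infinity: L = 1.
Since L = 1, the root test is inconclusive. (In fact a_n = (n/(n+19))^n -> e^(-19) != 0, so the nth-term test shows divergence; but the root test itself gives no conclusion.)

inconclusive


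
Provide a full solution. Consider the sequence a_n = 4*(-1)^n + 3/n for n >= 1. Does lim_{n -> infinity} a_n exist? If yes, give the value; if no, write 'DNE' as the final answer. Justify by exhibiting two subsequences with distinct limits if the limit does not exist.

Examine the behaviour of a_n along subsequences.
a_{2k} = 4 + 3/(2k) -> 4. a_{2k+1} = -4 + 3/(2k+1) -> -4.
Since these two subsequential limits are 4 and -4, distinct, the full sequence cannot converge (a convergent sequence has all subsequences tending to the same limit). So lim a_n does not exist.

DNE


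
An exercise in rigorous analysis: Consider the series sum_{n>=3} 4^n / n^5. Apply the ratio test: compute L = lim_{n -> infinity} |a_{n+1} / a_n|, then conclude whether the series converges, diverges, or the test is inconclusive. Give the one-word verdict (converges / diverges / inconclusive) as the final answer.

Let a_n denote the general term. Form the ratio a_{n+1}/a_n and simplify:
a_{n+1}/a_n = 4*n^5/(n + 1)^5
Take the limit as n -> infinity: L = 4.
Since L = 4 > 1 (or L = infinity), the ratio test implies the series diverges.

diverges


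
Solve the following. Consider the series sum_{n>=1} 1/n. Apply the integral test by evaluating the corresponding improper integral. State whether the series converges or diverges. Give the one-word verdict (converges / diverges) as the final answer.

Let f(x) = 1/x. Then f is positive, continuous, and decreasing on [1, infinity), so the integral test applies.
Compute the improper integral int_{1}^infinity f(x) dx:
  antiderivative F(x) = log(x).
  As x -> infinity, log(x) -> infinity.
  So int = infinity - log(1) = infinity. By the integral test, the series diverges.

diverges


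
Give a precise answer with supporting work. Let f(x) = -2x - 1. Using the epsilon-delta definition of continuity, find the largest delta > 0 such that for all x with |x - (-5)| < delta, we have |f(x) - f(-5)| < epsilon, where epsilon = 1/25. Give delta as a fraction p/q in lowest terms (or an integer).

We compute f(-5) = -2*(-5) - 1 = 9.
|f(x) - f(-5)| = |-2x - 1 - (9)| = |-2(x - (-5))| = 2|x - (-5)|.
We need 2|x - (-5)| < 1/25, i.e. |x - (-5)| < 1/25 / 2 = 1/50.
So any delta <= 1/50 works. Conversely, if delta > 1/50, then x = -5 + 1/50 satisfies |x - (-5)| = 1/50 < delta but |f(x) - f(-5)| = 2 * 1/50 = 1/25, which is not < 1/25; so no larger delta works.
Hence the largest such delta is 1/50.

1/50


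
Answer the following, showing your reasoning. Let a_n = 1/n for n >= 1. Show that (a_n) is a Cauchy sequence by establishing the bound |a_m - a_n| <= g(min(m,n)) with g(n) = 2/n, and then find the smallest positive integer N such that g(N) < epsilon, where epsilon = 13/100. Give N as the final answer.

For any m, n >= 1, by the triangle inequality:
|a_m - a_n| = |1/m - 1/n| <= 1/m + 1/n <= 2/min(m,n).
So g(n) = 2/n bounds the Cauchy difference. Since g(n) -> 0, (a_n) is Cauchy.
Now solve g(N) < 13/100: 2/N < 13/100 <=> N > 2 / (13/100) = 200/13.
The smallest integer strictly greater than 200/13 is N = 16.
Check: g(16) = 2/16 = 1/8 < 13/100; g(15) = 2/15 >= 13/100. So N = 16.

16


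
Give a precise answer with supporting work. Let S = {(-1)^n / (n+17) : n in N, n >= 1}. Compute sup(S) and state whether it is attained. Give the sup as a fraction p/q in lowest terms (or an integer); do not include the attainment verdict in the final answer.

Analysis:
- Values: -1/18, 1/19, -1/20, 1/21, -1/22, ...
- Positive terms (even n): 1/(2+17), 1/(4+17), ... decreasing -> max = 1/19 (n=2).
- Negative terms (odd n): -1/(1+17), -1/(3+17), ... increasing -> min = -1/18 (n=1).
- So sup = 1/19 (attained at n=2); inf = -1/18 (attained at n=1).
Conclusion: sup(S) = 1/19, attained in S.

1/19


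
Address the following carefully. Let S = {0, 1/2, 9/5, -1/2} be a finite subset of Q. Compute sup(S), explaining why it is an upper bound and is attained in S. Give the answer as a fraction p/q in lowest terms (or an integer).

S is finite, so sup(S) = max(S).
Sorted decreasing:
9/5, 1/2, 0, -1/2
The extremum is 9/5.
For every x in S, x <= 9/5. And 9/5 is in S, so it is attained.
Therefore sup(S) = 9/5.

9/5


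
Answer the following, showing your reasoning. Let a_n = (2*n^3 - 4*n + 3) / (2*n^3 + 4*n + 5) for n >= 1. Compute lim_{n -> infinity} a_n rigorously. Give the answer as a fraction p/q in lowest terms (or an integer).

Divide numerator and denominator by n^3, the highest power:
numerator / n^3 = 2 - 4/n^2 + 3/n^3
denominator / n^3 = 2 + 4/n^2 + 5/n^3
As n -> infinity, all terms of the form c/n^k (k >= 1) tend to 0.
So numerator / n^3 -> 2 and denominator / n^3 -> 2.
Therefore lim a_n = 1.

1


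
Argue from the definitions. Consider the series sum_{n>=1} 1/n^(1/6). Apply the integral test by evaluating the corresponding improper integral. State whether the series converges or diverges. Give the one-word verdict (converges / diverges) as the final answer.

Let f(x) = x^(-1/6). Then f is positive, continuous, and decreasing on [1, infinity), so the integral test applies.
Compute the improper integral int_{1}^infinity f(x) dx:
  antiderivative F(x) = 6*x^(5/6)/5.
  As x -> infinity, F(x) -> infinity (since p = 1/6 < 1).
  So the integral diverges. By the integral test, the series diverges.

diverges


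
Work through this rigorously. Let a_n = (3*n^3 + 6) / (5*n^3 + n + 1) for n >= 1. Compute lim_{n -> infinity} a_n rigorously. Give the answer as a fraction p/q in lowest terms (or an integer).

Divide numerator and denominator by n^3, the highest power:
numerator / n^3 = 3 + 6/n^3
denominator / n^3 = 5 + n^(-2) + n^(-3)
As n -> infinity, all terms of the form c/n^k (k >= 1) tend to 0.
So numerator / n^3 -> 3 and denominator / n^3 -> 5.
Therefore lim a_n = 3/5.

3/5


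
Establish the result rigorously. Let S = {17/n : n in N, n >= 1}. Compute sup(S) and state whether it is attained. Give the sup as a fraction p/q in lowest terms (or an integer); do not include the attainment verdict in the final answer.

Analysis:
- Values: 17, 17/2, 17/3, 17/4, ... strictly decreasing.
- The maximum is 17 (n=1); sup = 17 (attained).
- The set is bounded below by 0; 17/n -> 0 so 0 is the greatest lower bound.
- 0 is not in the set, so inf = 0 is not attained.
Conclusion: sup(S) = 17, attained in S.

17


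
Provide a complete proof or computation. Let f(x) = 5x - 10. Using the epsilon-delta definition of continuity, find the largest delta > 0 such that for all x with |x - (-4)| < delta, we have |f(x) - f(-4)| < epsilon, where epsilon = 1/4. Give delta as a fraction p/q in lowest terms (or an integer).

We compute f(-4) = 5*(-4) - 10 = -30.
|f(x) - f(-4)| = |5x - 10 - (-30)| = |5(x - (-4))| = 5|x - (-4)|.
We need 5|x - (-4)| < 1/4, i.e. |x - (-4)| < 1/4 / 5 = 1/20.
So any delta <= 1/20 works. Conversely, if delta > 1/20, then x = -4 + 1/20 satisfies |x - (-4)| = 1/20 < delta but |f(x) - f(-4)| = 5 * 1/20 = 1/4, which is not < 1/4; so no larger delta works.
Hence the largest such delta is 1/20.

1/20


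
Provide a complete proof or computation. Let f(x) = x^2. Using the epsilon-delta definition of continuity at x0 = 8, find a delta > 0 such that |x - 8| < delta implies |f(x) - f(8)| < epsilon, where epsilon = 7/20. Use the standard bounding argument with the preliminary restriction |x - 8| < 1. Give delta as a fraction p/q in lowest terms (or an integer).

Factor: |x^2 - (8)^2| = |x - 8| * |x + 8|.
Impose |x - 8| < 1 first. Then |x + 8| = |(x - 8) + 2*(8)| <= |x - 8| + 2*|8| < 1 + 16 = 17.
So |x^2 - (8)^2| < delta * 17.
We need delta * 17 <= 7/20, i.e. delta <= 7/20/17 = 7/340.
Since 7/340 < 1, this is tighter than 1; take delta = 7/340.
So delta = 7/340 works.

7/340


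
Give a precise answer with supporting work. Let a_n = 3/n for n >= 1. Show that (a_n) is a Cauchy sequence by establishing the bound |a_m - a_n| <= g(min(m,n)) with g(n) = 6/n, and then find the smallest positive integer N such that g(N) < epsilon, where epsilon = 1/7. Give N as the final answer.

For any m, n >= 1, by the triangle inequality:
|a_m - a_n| = |3/m - 3/n| <= 3*1/m + 3*1/n <= 6/min(m,n).
So g(n) = 6/n bounds the Cauchy difference. Since g(n) -> 0, (a_n) is Cauchy.
Now solve g(N) < 1/7: 6/N < 1/7 <=> N > 6 / (1/7) = 42.
The smallest integer strictly greater than 42 is N = 43.
Check: g(43) = 6/43 = 6/43 < 1/7; g(42) = 1/7 >= 1/7. So N = 43.

43


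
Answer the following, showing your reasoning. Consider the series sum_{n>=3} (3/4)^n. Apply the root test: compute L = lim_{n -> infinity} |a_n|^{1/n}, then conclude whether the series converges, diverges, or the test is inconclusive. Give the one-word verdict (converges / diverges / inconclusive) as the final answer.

Let a_n denote the general term. Form |a_n|^(1/n) and simplify:
|a_n|^(1/n) = 3/4
Take the limit as n -> infinity: L = 3/4.
Since L = 3/4 < 1, the root test implies convergence.

converges


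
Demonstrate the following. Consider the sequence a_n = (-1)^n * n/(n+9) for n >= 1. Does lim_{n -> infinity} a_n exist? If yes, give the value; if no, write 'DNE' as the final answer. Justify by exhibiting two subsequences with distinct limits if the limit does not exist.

Examine the behaviour of a_n along subsequences.
a_{2k} = 2k/(2k+9) -> 1. a_{2k+1} = -(2k+1)/(2k+10) -> -1.
Since these two subsequential limits are 1 and -1, distinct, the full sequence cannot converge (a convergent sequence has all subsequences tending to the same limit). So lim a_n does not exist.

DNE


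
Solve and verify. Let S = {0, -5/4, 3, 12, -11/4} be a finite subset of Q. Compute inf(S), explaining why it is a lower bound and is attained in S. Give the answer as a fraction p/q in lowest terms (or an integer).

S is finite, so inf(S) = min(S).
Sorted increasing:
-11/4, -5/4, 0, 3, 12
The extremum is -11/4.
For every x in S, x >= -11/4. And -11/4 is in S, so it is attained.
Therefore inf(S) = -11/4.

-11/4


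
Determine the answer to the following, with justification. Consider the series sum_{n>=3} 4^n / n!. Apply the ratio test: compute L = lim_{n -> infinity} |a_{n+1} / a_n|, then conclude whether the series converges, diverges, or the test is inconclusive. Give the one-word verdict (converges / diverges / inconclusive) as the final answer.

Let a_n denote the general term. Form the ratio a_{n+1}/a_n and simplify:
a_{n+1}/a_n = 4/(n + 1)
Take the limit as n -> infinity: L = 0.
Since L = 0 < 1, the ratio test implies the series converges.

converges


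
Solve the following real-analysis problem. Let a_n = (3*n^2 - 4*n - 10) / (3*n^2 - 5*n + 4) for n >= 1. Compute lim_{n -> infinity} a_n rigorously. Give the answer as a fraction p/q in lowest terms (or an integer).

Divide numerator and denominator by n^2, the highest power:
numerator / n^2 = 3 - 4/n - 10/n^2
denominator / n^2 = 3 - 5/n + 4/n^2
As n -> infinity, all terms of the form c/n^k (k >= 1) tend to 0.
So numerator / n^2 -> 3 and denominator / n^2 -> 3.
Therefore lim a_n = 1.

1


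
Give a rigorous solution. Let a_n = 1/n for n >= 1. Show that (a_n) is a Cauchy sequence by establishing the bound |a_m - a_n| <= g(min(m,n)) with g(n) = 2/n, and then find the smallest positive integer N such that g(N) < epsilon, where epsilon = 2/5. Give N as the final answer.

For any m, n >= 1, by the triangle inequality:
|a_m - a_n| = |1/m - 1/n| <= 1/m + 1/n <= 2/min(m,n).
So g(n) = 2/n bounds the Cauchy difference. Since g(n) -> 0, (a_n) is Cauchy.
Now solve g(N) < 2/5: 2/N < 2/5 <=> N > 2 / (2/5) = 5.
The smallest integer strictly greater than 5 is N = 6.
Check: g(6) = 2/6 = 1/3 < 2/5; g(5) = 2/5 >= 2/5. So N = 6.

6


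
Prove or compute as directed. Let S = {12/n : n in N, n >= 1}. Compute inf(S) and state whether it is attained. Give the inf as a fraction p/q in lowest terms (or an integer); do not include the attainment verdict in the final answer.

Analysis:
- Values: 12, 6, 4, 3, ... strictly decreasing.
- The maximum is 12 (n=1); sup = 12 (attained).
- The set is bounded below by 0; 12/n -> 0 so 0 is the greatest lower bound.
- 0 is not in the set, so inf = 0 is not attained.
Conclusion: inf(S) = 0, not attained in S.

0


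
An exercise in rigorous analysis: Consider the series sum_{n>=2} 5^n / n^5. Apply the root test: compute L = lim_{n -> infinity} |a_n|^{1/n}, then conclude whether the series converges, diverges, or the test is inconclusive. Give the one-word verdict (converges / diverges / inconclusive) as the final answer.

Let a_n denote the general term. Form |a_n|^(1/n) and simplify:
|a_n|^(1/n) = 5/n^(5/n)
Take the limit as n -> infinity: L = 5.
Since L = 5 > 1, the root test implies divergence.

diverges


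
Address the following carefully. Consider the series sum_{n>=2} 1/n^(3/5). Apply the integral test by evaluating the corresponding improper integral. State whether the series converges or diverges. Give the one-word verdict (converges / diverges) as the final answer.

Let f(x) = x^(-3/5). Then f is positive, continuous, and decreasing on [2, infinity), so the integral test applies.
Compute the improper integral int_{2}^infinity f(x) dx:
  antiderivative F(x) = 5*x^(2/5)/2.
  As x -> infinity, F(x) -> infinity (since p = 3/5 < 1).
  So the integral diverges. By the integral test, the series diverges.

diverges


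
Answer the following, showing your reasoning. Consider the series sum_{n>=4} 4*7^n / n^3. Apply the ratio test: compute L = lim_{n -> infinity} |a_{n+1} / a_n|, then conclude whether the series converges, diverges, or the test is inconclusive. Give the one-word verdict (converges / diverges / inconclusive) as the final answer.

Let a_n denote the general term. Form the ratio a_{n+1}/a_n and simplify:
a_{n+1}/a_n = 7*n^3/(n + 1)^3
Take the limit as n -> infinity: L = 7.
Since L = 7 > 1 (or L = infinity), the ratio test implies the series diverges.

diverges


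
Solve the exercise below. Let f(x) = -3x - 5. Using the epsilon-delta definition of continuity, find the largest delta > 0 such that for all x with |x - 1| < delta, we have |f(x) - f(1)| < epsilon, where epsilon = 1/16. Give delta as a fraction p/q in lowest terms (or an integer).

We compute f(1) = -3*(1) - 5 = -8.
|f(x) - f(1)| = |-3x - 5 - (-8)| = |-3(x - 1)| = 3|x - 1|.
We need 3|x - 1| < 1/16, i.e. |x - 1| < 1/16 / 3 = 1/48.
So any delta <= 1/48 works. Conversely, if delta > 1/48, then x = 1 + 1/48 satisfies |x - 1| = 1/48 < delta but |f(x) - f(1)| = 3 * 1/48 = 1/16, which is not < 1/16; so no larger delta works.
Hence the largest such delta is 1/48.

1/48


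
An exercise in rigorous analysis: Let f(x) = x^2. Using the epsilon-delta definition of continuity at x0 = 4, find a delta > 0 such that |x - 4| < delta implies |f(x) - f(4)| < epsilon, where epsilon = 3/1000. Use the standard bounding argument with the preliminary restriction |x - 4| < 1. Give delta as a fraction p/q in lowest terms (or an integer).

Factor: |x^2 - (4)^2| = |x - 4| * |x + 4|.
Impose |x - 4| < 1 first. Then |x + 4| = |(x - 4) + 2*(4)| <= |x - 4| + 2*|4| < 1 + 8 = 9.
So |x^2 - (4)^2| < delta * 9.
We need delta * 9 <= 3/1000, i.e. delta <= 3/1000/9 = 1/3000.
Since 1/3000 < 1, this is tighter than 1; take delta = 1/3000.
So delta = 1/3000 works.

1/3000


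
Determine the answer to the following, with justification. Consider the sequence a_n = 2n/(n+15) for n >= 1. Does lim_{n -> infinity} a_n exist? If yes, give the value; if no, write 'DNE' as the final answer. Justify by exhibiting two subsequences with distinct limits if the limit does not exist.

Examine the behaviour of a_n along subsequences.
Even-n subsequence a_{2k} = 2(2k)/(2k+15) -> 2. Odd-n subsequence a_{2k+1} = 2(2k+1)/(2k+16) -> 2. Both tend to 2, which suggests the limit is 2; verify directly.
|a_n - 2| = |2n - 2(n+15)| / (n+15) = 30/(n+15) < 30/n for every n >= 1.
Given epsilon > 0, choose a positive integer N > 30/epsilon. Then for all n >= N, |a_n - 2| < 30/n <= 30/N < epsilon.
So by the definition of the limit, lim a_n exists and equals 2.

2


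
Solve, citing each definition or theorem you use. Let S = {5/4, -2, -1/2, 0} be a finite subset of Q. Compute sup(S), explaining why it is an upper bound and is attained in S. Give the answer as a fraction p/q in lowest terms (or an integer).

S is finite, so sup(S) = max(S).
Sorted decreasing:
5/4, 0, -1/2, -2
The extremum is 5/4.
For every x in S, x <= 5/4. And 5/4 is in S, so it is attained.
Therefore sup(S) = 5/4.

5/4


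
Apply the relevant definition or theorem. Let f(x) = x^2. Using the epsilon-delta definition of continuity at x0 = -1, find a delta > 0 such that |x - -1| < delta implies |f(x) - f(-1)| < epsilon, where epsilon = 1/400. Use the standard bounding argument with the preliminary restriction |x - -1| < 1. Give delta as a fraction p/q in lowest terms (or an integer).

Factor: |x^2 - (-1)^2| = |x - -1| * |x + -1|.
Impose |x - -1| < 1 first. Then |x + -1| = |(x - -1) + 2*(-1)| <= |x - -1| + 2*|-1| < 1 + 2 = 3.
So |x^2 - (-1)^2| < delta * 3.
We need delta * 3 <= 1/400, i.e. delta <= 1/400/3 = 1/1200.
Since 1/1200 < 1, this is tighter than 1; take delta = 1/1200.
So delta = 1/1200 works.

1/1200


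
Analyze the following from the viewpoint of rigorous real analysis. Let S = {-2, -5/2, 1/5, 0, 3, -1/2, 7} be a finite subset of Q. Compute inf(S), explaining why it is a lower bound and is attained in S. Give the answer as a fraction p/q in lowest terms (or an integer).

S is finite, so inf(S) = min(S).
Sorted increasing:
-5/2, -2, -1/2, 0, 1/5, 3, 7
The extremum is -5/2.
For every x in S, x >= -5/2. And -5/2 is in S, so it is attained.
Therefore inf(S) = -5/2.

-5/2


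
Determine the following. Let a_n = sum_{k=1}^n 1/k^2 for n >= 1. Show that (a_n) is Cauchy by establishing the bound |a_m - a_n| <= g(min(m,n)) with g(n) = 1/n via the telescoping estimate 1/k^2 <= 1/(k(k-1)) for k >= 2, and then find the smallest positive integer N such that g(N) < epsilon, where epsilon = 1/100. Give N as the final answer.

For m > n >= 1: |a_m - a_n| = sum_{k=n+1}^m 1/k^2.
Use 1/k^2 <= 1/(k(k-1)) = 1/(k-1) - 1/k for k >= 2:
sum_{k=n+1}^m 1/k^2 <= sum_{k=n+1}^m (1/(k-1) - 1/k) = 1/n - 1/m <= 1/n.
By symmetry the same bound holds with n,m swapped, so |a_m - a_n| <= 1/min(m,n) = g(min(m,n)). Since g(n) -> 0, (a_n) is Cauchy.
Now solve g(N) < 1/100: 1/N < 1/100 <=> N > 1/(1/100) = 100.
The smallest integer strictly greater than 100 is N = 101.
Check: g(101) = 1/101 < 1/100; g(100) = 1/100 >= 1/100. So N = 101.

101


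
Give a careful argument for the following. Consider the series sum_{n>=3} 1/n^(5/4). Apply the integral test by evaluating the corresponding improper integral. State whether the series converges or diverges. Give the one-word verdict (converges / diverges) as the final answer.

Let f(x) = x^(-5/4). Then f is positive, continuous, and decreasing on [3, infinity), so the integral test applies.
Compute the improper integral int_{3}^infinity f(x) dx:
  antiderivative F(x) = -4/x^(1/4).
  As x -> infinity, F(x) -> 0 (since p = 5/4 > 1).
  So int = F(infinity) - F(3) = 0 - (-4*3^(3/4)/3) = 4*3^(3/4)/3.
  Finite, so by the integral test, the series converges.

converges


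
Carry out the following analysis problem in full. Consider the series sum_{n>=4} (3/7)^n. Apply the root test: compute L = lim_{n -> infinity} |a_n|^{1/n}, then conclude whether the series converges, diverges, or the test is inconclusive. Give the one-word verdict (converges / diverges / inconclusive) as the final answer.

Let a_n denote the general term. Form |a_n|^(1/n) and simplify:
|a_n|^(1/n) = 3/7
Take the limit as n -> infinity: L = 3/7.
Since L = 3/7 < 1, the root test implies convergence.

converges


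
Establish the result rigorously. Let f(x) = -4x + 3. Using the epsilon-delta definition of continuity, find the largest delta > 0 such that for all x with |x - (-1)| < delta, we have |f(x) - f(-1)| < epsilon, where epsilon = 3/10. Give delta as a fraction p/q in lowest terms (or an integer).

We compute f(-1) = -4*(-1) + 3 = 7.
|f(x) - f(-1)| = |-4x + 3 - (7)| = |-4(x - (-1))| = 4|x - (-1)|.
We need 4|x - (-1)| < 3/10, i.e. |x - (-1)| < 3/10 / 4 = 3/40.
So any delta <= 3/40 works. Conversely, if delta > 3/40, then x = -1 + 3/40 satisfies |x - (-1)| = 3/40 < delta but |f(x) - f(-1)| = 4 * 3/40 = 3/10, which is not < 3/10; so no larger delta works.
Hence the largest such delta is 3/40.

3/40


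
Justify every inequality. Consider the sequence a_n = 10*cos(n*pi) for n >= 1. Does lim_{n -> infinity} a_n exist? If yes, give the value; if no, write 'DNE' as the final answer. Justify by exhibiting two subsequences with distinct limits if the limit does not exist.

Examine the behaviour of a_n along subsequences.
cos(n*pi) = (-1)^n, so a_n = 10*(-1)^n. a_{2k} = 10 -> 10. a_{2k+1} = -10 -> -10.
Since these two subsequential limits are 10 and -10, distinct, the full sequence cannot converge (a convergent sequence has all subsequences tending to the same limit). So lim a_n does not exist.

DNE


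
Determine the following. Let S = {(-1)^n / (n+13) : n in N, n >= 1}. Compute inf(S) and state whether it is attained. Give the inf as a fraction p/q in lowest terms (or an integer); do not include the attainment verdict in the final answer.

Analysis:
- Values: -1/14, 1/15, -1/16, 1/17, -1/18, ...
- Positive terms (even n): 1/(2+13), 1/(4+13), ... decreasing -> max = 1/15 (n=2).
- Negative terms (odd n): -1/(1+13), -1/(3+13), ... increasing -> min = -1/14 (n=1).
- So sup = 1/15 (attained at n=2); inf = -1/14 (attained at n=1).
Conclusion: inf(S) = -1/14, attained in S.

-1/14


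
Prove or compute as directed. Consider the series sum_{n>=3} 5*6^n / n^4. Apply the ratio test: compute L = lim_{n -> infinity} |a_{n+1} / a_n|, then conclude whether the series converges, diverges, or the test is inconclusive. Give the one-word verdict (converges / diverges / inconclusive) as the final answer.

Let a_n denote the general term. Form the ratio a_{n+1}/a_n and simplify:
a_{n+1}/a_n = 6*n^4/(n + 1)^4
Take the limit as n -> infinity: L = 6.
Since L = 6 > 1 (or L = infinity), the ratio test implies the series diverges.

diverges


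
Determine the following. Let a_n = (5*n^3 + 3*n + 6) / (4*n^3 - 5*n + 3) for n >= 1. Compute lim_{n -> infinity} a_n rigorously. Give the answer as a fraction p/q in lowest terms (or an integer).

Divide numerator and denominator by n^3, the highest power:
numerator / n^3 = 5 + 3/n^2 + 6/n^3
denominator / n^3 = 4 - 5/n^2 + 3/n^3
As n -> infinity, all terms of the form c/n^k (k >= 1) tend to 0.
So numerator / n^3 -> 5 and denominator / n^3 -> 4.
Therefore lim a_n = 5/4.

5/4


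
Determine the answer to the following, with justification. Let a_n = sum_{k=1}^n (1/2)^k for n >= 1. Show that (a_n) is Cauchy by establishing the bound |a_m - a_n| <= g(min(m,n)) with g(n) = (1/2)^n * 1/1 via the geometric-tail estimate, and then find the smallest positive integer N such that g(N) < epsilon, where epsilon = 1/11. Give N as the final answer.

For m > n >= 1: |a_m - a_n| = sum_{k=n+1}^m (1/2)^k < sum_{k=n+1}^infinity (1/2)^k = (1/2)^(n+1) / (1 - 1/2) = (1/2)^n * (1/2) * (2/1) = (1/2)^n * 1/1.
So g(n) = (1/2)^n / 1. Since g(n) -> 0, (a_n) is Cauchy.
Now solve g(N) < 1/11: (1/2)^N / 1 < 1/11 <=> 2^N > 1 / (1 * 1/11) = 11.
Check powers of 2: 2^3 = 8 <= 11, 2^4 = 16 > 11.
So the smallest such N is 4. Check: g(4) = 1/(1 * 16) = 1/16 < 1/11.

4


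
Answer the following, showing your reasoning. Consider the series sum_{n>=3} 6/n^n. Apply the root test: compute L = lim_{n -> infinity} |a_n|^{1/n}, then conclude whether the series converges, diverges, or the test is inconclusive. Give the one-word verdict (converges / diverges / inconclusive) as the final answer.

Let a_n denote the general term. Form |a_n|^(1/n) and simplify:
|a_n|^(1/n) = 6^(1/n)/n
Take the limit as n -> infinity: L = 0.
Since L = 0 < 1, the root test implies convergence.

converges


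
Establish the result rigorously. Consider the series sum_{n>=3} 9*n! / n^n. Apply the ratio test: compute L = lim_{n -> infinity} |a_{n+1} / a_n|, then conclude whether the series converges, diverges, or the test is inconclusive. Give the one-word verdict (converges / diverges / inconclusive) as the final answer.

Let a_n denote the general term. Form the ratio a_{n+1}/a_n and simplify:
a_{n+1}/a_n = (n/(n + 1))^n
Take the limit as n -> infinity: L = exp(-1).
Since L = exp(-1) < 1, the ratio test implies the series converges.

converges


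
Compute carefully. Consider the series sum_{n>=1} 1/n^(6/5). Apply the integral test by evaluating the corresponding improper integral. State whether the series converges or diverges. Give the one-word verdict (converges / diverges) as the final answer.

Let f(x) = x^(-6/5). Then f is positive, continuous, and decreasing on [1, infinity), so the integral test applies.
Compute the improper integral int_{1}^infinity f(x) dx:
  antiderivative F(x) = -5/x^(1/5).
  As x -> infinity, F(x) -> 0 (since p = 6/5 > 1).
  So int = F(infinity) - F(1) = 0 - (-5) = 5.
  Finite, so by the integral test, the series converges.

converges


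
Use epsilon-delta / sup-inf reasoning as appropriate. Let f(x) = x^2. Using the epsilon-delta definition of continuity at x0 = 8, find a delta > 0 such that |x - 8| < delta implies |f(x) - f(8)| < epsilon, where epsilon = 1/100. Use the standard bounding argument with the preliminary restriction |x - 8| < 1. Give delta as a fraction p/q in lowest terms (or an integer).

Factor: |x^2 - (8)^2| = |x - 8| * |x + 8|.
Impose |x - 8| < 1 first. Then |x + 8| = |(x - 8) + 2*(8)| <= |x - 8| + 2*|8| < 1 + 16 = 17.
So |x^2 - (8)^2| < delta * 17.
We need delta * 17 <= 1/100, i.e. delta <= 1/100/17 = 1/1700.
Since 1/1700 < 1, this is tighter than 1; take delta = 1/1700.
So delta = 1/1700 works.

1/1700


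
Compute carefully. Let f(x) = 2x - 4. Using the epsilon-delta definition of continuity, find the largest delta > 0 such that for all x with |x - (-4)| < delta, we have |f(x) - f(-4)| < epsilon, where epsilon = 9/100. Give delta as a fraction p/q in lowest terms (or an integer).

We compute f(-4) = 2*(-4) - 4 = -12.
|f(x) - f(-4)| = |2x - 4 - (-12)| = |2(x - (-4))| = 2|x - (-4)|.
We need 2|x - (-4)| < 9/100, i.e. |x - (-4)| < 9/100 / 2 = 9/200.
So any delta <= 9/200 works. Conversely, if delta > 9/200, then x = -4 + 9/200 satisfies |x - (-4)| = 9/200 < delta but |f(x) - f(-4)| = 2 * 9/200 = 9/100, which is not < 9/100; so no larger delta works.
Hence the largest such delta is 9/200.

9/200


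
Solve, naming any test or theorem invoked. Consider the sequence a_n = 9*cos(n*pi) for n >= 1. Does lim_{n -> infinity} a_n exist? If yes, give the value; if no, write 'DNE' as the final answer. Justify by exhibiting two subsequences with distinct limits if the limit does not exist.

Examine the behaviour of a_n along subsequences.
cos(n*pi) = (-1)^n, so a_n = 9*(-1)^n. a_{2k} = 9 -> 9. a_{2k+1} = -9 -> -9.
Since these two subsequential limits are 9 and -9, distinct, the full sequence cannot converge (a convergent sequence has all subsequences tending to the same limit). So lim a_n does not exist.

DNE


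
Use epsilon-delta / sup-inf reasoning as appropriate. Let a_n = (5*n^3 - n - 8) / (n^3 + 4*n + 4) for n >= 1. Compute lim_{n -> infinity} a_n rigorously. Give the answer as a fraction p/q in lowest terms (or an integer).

Divide numerator and denominator by n^3, the highest power:
numerator / n^3 = 5 - 1/n^2 - 8/n^3
denominator / n^3 = 1 + 4/n^2 + 4/n^3
As n -> infinity, all terms of the form c/n^k (k >= 1) tend to 0.
So numerator / n^3 -> 5 and denominator / n^3 -> 1.
Therefore lim a_n = 5.

5


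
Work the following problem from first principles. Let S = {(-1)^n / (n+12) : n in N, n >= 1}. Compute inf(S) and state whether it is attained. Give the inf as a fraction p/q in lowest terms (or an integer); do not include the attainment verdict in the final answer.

Analysis:
- Values: -1/13, 1/14, -1/15, 1/16, -1/17, ...
- Positive terms (even n): 1/(2+12), 1/(4+12), ... decreasing -> max = 1/14 (n=2).
- Negative terms (odd n): -1/(1+12), -1/(3+12), ... increasing -> min = -1/13 (n=1).
- So sup = 1/14 (attained at n=2); inf = -1/13 (attained at n=1).
Conclusion: inf(S) = -1/13, attained in S.

-1/13


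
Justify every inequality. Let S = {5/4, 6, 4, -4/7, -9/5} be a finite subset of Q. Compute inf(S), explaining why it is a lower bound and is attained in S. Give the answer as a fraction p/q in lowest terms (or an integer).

S is finite, so inf(S) = min(S).
Sorted increasing:
-9/5, -4/7, 5/4, 4, 6
The extremum is -9/5.
For every x in S, x >= -9/5. And -9/5 is in S, so it is attained.
Therefore inf(S) = -9/5.

-9/5


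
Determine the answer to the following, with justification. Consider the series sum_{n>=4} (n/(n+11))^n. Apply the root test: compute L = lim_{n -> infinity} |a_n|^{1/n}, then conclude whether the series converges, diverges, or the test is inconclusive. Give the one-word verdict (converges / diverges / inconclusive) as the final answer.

Let a_n denote the general term. Form |a_n|^(1/n) and simplify:
|a_n|^(1/n) = n/(n + 11)
Take the limit as n -> infinity: L = 1.
Since L = 1, the root test is inconclusive. (In fact a_n = (n/(n+11))^n -> e^(-11) != 0, so the nth-term test shows divergence; but the root test itself gives no conclusion.)

inconclusive


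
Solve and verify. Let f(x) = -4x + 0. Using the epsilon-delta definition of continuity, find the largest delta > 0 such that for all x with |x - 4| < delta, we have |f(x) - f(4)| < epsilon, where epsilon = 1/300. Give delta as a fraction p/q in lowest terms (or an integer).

We compute f(4) = -4*(4) + 0 = -16.
|f(x) - f(4)| = |-4x + 0 - (-16)| = |-4(x - 4)| = 4|x - 4|.
We need 4|x - 4| < 1/300, i.e. |x - 4| < 1/300 / 4 = 1/1200.
So any delta <= 1/1200 works. Conversely, if delta > 1/1200, then x = 4 + 1/1200 satisfies |x - 4| = 1/1200 < delta but |f(x) - f(4)| = 4 * 1/1200 = 1/300, which is not < 1/300; so no larger delta works.
Hence the largest such delta is 1/1200.

1/1200


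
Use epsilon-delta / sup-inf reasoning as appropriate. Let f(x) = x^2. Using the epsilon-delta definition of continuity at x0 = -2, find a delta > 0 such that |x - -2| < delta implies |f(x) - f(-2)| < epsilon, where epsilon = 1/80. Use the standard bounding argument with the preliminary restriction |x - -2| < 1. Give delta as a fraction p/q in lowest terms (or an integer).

Factor: |x^2 - (-2)^2| = |x - -2| * |x + -2|.
Impose |x - -2| < 1 first. Then |x + -2| = |(x - -2) + 2*(-2)| <= |x - -2| + 2*|-2| < 1 + 4 = 5.
So |x^2 - (-2)^2| < delta * 5.
We need delta * 5 <= 1/80, i.e. delta <= 1/80/5 = 1/400.
Since 1/400 < 1, this is tighter than 1; take delta = 1/400.
So delta = 1/400 works.

1/400


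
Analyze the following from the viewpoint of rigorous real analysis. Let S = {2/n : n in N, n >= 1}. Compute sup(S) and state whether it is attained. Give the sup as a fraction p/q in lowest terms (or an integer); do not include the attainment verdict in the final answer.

Analysis:
- Values: 2, 1, 2/3, 1/2, ... strictly decreasing.
- The maximum is 2 (n=1); sup = 2 (attained).
- The set is bounded below by 0; 2/n -> 0 so 0 is the greatest lower bound.
- 0 is not in the set, so inf = 0 is not attained.
Conclusion: sup(S) = 2, attained in S.

2


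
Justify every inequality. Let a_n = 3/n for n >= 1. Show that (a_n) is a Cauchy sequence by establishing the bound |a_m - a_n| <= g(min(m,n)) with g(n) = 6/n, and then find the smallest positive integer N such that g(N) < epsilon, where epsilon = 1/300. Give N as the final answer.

For any m, n >= 1, by the triangle inequality:
|a_m - a_n| = |3/m - 3/n| <= 3*1/m + 3*1/n <= 6/min(m,n).
So g(n) = 6/n bounds the Cauchy difference. Since g(n) -> 0, (a_n) is Cauchy.
Now solve g(N) < 1/300: 6/N < 1/300 <=> N > 6 / (1/300) = 1800.
The smallest integer strictly greater than 1800 is N = 1801.
Check: g(1801) = 6/1801 = 6/1801 < 1/300; g(1800) = 1/300 >= 1/300. So N = 1801.

1801
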